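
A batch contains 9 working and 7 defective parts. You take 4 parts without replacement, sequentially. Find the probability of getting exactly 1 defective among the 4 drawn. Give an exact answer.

One ordering (defective drawn first) has probability 7/16 × 9/15 × 8/14 × 7/13 = 3528/43680 = 21/260.
There are C(4,1) = 4 such orderings, each equally likely, so P = 4 × 21/260 = 21/65.

21/65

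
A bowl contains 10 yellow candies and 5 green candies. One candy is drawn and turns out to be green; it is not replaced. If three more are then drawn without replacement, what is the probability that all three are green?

With the first candy removed, 4 green remain out of 14.
P = 4/14 × 3/13 × 2/12 = 24/2184 = 1/91.

1/91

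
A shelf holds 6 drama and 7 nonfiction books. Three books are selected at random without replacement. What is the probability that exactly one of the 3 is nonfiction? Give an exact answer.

One ordering (nonfiction drawn first) has probability 7/13 × 6/12 × 5/11 = 210/1716 = 35/286.
There are C(3,1) = 3 such orderings, each equally likely, so P = 3 × 35/286 = 105/286.

105/286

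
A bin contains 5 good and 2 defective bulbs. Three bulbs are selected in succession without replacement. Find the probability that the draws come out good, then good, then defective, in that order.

Multiply the probability of each draw given the previous ones:
P = 5/7 × 4/6 × 2/5 = 40/210 = 4/21.

4/21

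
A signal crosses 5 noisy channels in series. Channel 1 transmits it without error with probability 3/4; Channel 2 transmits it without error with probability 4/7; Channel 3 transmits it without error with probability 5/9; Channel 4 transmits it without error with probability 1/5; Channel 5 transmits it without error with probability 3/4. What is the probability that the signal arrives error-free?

1/28

Multiplying along the chain,
P = 3/4 × 4/7 × 5/9 × 1/5 × 3/4 = 180/5040 = 1/28.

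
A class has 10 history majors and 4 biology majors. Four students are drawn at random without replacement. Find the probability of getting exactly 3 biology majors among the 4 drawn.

40/1001

One ordering (biology majors drawn first) has probability 4/14 × 3/13 × 2/12 × 10/11 = 240/24024 = 10/1001.
There are C(4,3) = 4 such orderings, each equally likely, so P = 4 × 10/1001 = 40/1001.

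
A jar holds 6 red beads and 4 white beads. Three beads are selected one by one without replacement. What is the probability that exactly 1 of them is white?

1/2

One ordering (white drawn first) has probability 4/10 × 6/9 × 5/8 = 120/720 = 1/6.
There are C(3,1) = 3 such orderings, each equally likely, so P = 3 × 1/6 = 1/2.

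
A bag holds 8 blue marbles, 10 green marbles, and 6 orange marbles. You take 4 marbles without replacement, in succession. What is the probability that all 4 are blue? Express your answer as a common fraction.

5/759

P = 8/24 × 7/23 × 6/22 × 5/21 = 1680/255024 = 5/759.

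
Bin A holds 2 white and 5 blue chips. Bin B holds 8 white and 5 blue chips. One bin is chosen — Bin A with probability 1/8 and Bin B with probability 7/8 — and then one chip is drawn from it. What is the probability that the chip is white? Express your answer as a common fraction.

209/364

From Bin A: P(white) = 2/7.
From Bin B: P(white) = 8/13.
Total probability = (1/8)(2/7) + (7/8)(8/13) = 209/364.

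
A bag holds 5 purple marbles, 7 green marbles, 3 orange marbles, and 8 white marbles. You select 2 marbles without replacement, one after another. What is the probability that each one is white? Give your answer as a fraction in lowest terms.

28/253

P = 8/23 × 7/22 = 56/506 = 28/253.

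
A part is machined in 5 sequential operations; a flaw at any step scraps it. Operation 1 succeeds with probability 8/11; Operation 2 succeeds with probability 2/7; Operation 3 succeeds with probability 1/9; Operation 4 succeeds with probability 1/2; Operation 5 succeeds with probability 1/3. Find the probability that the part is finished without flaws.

8/2079

Each stage is reached only if all earlier stages succeed, so
P = 8/11 × 2/7 × 1/9 × 1/2 × 1/3 = 16/4158 = 8/2079.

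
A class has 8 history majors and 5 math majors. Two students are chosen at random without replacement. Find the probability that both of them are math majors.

P = 5/13 × 4/12 = 20/156 = 5/39.

5/39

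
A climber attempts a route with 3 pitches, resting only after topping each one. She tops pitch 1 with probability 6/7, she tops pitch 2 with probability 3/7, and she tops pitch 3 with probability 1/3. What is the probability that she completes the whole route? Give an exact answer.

Multiplying along the chain,
P = 6/7 × 3/7 × 1/3 = 18/147 = 6/49.

6/49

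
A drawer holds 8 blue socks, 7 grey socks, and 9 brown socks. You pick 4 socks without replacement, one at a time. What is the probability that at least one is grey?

P(no grey) = 17/24 × 16/23 × 15/22 × 14/21 = 57120/255024 = 170/759.
P(at least one) = 1 − 170/759 = 589/759.

589/759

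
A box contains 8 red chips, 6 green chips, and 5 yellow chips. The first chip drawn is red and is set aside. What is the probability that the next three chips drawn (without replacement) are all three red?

With the first chip removed, 7 red remain out of 18.
P = 7/18 × 6/17 × 5/16 = 210/4896 = 35/816.

35/816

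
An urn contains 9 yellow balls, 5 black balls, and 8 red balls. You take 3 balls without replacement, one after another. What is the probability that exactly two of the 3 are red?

One ordering (red drawn first) has probability 8/22 × 7/21 × 14/20 = 784/9240 = 14/165.
There are C(3,2) = 3 such orderings, each equally likely, so P = 3 × 14/165 = 14/55.

14/55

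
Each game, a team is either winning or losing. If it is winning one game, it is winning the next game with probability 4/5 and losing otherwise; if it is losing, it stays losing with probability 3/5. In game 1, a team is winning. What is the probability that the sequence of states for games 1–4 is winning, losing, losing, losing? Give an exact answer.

9/125

Game 1 is given. For each transition, use the conditional probability from the current state:
P(losing | winning) = 1/5; P(losing | losing) = 3/5; P(losing | losing) = 3/5.
P = 1/5 × 3/5 × 3/5 = 9/125.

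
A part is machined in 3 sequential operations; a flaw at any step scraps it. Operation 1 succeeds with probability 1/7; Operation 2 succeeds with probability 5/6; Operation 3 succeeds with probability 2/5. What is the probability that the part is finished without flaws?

The events are sequential, so multiply the conditional probabilities:
P = 1/7 × 5/6 × 2/5 = 10/210 = 1/21.

1/21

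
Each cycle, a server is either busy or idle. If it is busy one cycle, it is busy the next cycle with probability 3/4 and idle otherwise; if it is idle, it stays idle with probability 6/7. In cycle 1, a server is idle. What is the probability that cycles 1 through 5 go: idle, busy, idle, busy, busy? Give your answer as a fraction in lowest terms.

3/784

Cycle 1 is given. For each transition, use the conditional probability from the current state:
P(busy | idle) = 1/7; P(idle | busy) = 1/4; P(busy | idle) = 1/7; P(busy | busy) = 3/4.
P = 1/7 × 1/4 × 1/7 × 3/4 = 3/784.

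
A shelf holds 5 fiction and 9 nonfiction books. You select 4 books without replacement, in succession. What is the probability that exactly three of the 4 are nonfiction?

One ordering (nonfiction drawn first) has probability 9/14 × 8/13 × 7/12 × 5/11 = 2520/24024 = 15/143.
There are C(4,3) = 4 such orderings, each equally likely, so P = 4 × 15/143 = 60/143.

60/143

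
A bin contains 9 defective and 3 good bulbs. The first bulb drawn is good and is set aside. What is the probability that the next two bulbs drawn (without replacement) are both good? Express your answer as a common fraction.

After the first draw, 2 of the remaining 11 bulbs are good.
P = 2/11 × 1/10 = 2/110 = 1/55.

1/55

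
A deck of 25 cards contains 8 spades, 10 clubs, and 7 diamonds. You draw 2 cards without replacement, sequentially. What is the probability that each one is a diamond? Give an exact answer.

P(every draw is a diamond) = 7/25 × 6/24 = 42/600 = 7/100.

7/100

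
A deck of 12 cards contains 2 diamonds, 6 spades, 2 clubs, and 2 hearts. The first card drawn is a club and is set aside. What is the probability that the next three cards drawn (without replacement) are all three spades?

After the first draw, 6 of the remaining 11 cards are spades.
P = 6/11 × 5/10 × 4/9 = 120/990 = 4/33.

4/33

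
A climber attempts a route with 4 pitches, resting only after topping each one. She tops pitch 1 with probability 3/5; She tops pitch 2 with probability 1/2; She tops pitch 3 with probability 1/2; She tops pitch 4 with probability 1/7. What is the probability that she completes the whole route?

Multiplying along the chain,
P = 3/5 × 1/2 × 1/2 × 1/7 = 3/140.

3/140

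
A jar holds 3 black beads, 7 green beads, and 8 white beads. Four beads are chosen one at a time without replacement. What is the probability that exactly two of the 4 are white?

7/17

One ordering (white drawn first) has probability 8/18 × 7/17 × 10/16 × 9/15 = 5040/73440 = 7/102.
There are C(4,2) = 6 such orderings, each equally likely, so P = 6 × 7/102 = 7/17.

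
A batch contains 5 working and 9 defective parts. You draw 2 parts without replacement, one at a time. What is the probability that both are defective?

36/91

P(every draw is defective) = 9/14 × 8/13 = 72/182 = 36/91.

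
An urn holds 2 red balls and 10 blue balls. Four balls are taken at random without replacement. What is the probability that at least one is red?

P(no red) = 10/12 × 9/11 × 8/10 × 7/9 = 5040/11880 = 14/33.
P(at least one) = 1 − 14/33 = 19/33.

19/33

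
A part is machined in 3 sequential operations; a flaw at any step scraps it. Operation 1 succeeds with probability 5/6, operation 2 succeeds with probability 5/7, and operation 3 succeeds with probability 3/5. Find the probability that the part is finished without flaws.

Multiplying along the chain,
P = 5/6 × 5/7 × 3/5 = 75/210 = 5/14.

5/14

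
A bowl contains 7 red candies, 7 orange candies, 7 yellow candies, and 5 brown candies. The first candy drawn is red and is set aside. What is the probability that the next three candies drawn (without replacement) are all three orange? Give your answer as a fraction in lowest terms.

7/460

After the first draw, 7 of the remaining 25 candies are orange.
P = 7/25 × 6/24 × 5/23 = 210/13800 = 7/460.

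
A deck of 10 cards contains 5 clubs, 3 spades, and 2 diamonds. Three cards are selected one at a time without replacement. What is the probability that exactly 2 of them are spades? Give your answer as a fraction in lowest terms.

One ordering (spades drawn first) has probability 3/10 × 2/9 × 7/8 = 42/720 = 7/120.
There are C(3,2) = 3 such orderings, each equally likely, so P = 3 × 7/120 = 7/40.

7/40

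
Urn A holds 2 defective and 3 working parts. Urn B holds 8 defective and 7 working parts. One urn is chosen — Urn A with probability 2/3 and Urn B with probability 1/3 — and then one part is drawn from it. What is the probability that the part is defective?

From Urn A: P(defective) = 2/5.
From Urn B: P(defective) = 8/15.
Total probability = (2/3)(2/5) + (1/3)(8/15) = 4/9.

4/9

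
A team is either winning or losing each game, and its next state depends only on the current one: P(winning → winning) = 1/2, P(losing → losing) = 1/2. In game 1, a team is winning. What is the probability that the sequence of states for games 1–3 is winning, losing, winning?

1/4

Game 1 is given. For each transition, use the conditional probability from the current state:
P(losing | winning) = 1/2; P(winning | losing) = 1/2.
P = 1/2 × 1/2 = 1/4.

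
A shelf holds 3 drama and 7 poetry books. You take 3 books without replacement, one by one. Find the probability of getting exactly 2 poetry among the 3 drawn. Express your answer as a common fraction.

21/40

One ordering (poetry drawn first) has probability 7/10 × 6/9 × 3/8 = 126/720 = 7/40.
There are C(3,2) = 3 such orderings, each equally likely, so P = 3 × 7/40 = 21/40.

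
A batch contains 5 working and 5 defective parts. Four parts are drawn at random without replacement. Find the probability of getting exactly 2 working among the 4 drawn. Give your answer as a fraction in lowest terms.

One ordering (working drawn first) has probability 5/10 × 4/9 × 5/8 × 4/7 = 400/5040 = 5/63.
There are C(4,2) = 6 such orderings, each equally likely, so P = 6 × 5/63 = 10/21.

10/21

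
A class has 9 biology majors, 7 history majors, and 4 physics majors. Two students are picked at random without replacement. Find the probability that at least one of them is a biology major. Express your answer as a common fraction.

27/38

P(no biology majors) = 11/20 × 10/19 = 110/380 = 11/38.
P(at least one) = 1 − 11/38 = 27/38.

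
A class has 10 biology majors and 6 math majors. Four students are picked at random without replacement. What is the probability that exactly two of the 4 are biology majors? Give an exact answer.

135/364

One ordering (biology majors drawn first) has probability 10/16 × 9/15 × 6/14 × 5/13 = 2700/43680 = 45/728.
There are C(4,2) = 6 such orderings, each equally likely, so P = 6 × 45/728 = 135/364.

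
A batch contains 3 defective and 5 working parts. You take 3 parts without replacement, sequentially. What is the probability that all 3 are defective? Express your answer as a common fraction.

1/56

P = 3/8 × 2/7 × 1/6 = 6/336 = 1/56.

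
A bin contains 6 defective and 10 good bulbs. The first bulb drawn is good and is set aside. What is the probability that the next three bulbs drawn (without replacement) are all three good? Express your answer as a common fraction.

With the first bulb removed, 9 good remain out of 15.
P = 9/15 × 8/14 × 7/13 = 504/2730 = 12/65.

12/65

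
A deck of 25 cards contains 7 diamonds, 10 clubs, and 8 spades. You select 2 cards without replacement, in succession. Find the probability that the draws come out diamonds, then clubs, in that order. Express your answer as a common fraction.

7/60

Chain rule:
P = 7/25 × 10/24 = 70/600 = 7/60.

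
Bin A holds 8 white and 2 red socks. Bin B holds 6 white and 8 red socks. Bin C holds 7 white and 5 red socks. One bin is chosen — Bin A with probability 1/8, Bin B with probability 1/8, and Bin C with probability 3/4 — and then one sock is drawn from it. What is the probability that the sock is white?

From Bin A: P(white) = 8/10.
From Bin B: P(white) = 6/14.
From Bin C: P(white) = 7/12.
Total probability = (1/8)(8/10) + (1/8)(6/14) + (3/4)(7/12) = 331/560.

331/560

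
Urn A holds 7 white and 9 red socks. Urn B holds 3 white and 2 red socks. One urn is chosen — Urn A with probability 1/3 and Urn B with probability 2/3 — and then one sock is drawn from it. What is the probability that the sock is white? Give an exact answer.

131/240

From Urn A: P(white) = 7/16.
From Urn B: P(white) = 3/5.
Total probability = (1/3)(7/16) + (2/3)(3/5) = 131/240.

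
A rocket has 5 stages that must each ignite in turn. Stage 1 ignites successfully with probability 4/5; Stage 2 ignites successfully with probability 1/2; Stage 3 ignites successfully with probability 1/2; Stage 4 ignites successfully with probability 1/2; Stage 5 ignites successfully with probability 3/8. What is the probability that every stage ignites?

3/80

The events are sequential, so multiply the conditional probabilities:
P = 4/5 × 1/2 × 1/2 × 1/2 × 3/8 = 12/320 = 3/80.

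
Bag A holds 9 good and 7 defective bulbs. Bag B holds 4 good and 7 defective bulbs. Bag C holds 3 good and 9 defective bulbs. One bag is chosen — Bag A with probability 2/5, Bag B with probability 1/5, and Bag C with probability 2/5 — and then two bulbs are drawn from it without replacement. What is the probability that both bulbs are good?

4/25

From Bag A: P(both good) = (9/16)(8/15) = 3/10.
From Bag B: P(both good) = (4/11)(3/10) = 6/55.
From Bag C: P(both good) = (3/12)(2/11) = 1/22.
Total probability = (2/5)(3/10) + (1/5)(6/55) + (2/5)(1/22) = 4/25.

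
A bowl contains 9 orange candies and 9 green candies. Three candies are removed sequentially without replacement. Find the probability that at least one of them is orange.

61/68

P(no orange) = 9/18 × 8/17 × 7/16 = 504/4896 = 7/68.
P(at least one) = 1 − 7/68 = 61/68.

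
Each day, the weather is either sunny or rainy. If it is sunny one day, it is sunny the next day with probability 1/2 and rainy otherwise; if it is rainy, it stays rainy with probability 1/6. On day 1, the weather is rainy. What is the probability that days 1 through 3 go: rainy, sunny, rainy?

5/12

Day 1 is given. For each transition, use the conditional probability from the current state:
P(sunny | rainy) = 5/6; P(rainy | sunny) = 1/2.
P = 5/6 × 1/2 = 5/12.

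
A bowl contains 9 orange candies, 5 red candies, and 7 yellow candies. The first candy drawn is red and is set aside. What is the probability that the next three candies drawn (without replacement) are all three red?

With the first candy removed, 4 red remain out of 20.
P = 4/20 × 3/19 × 2/18 = 24/6840 = 1/285.

1/285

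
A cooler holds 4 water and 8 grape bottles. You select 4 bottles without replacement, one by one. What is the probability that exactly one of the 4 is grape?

32/495

One ordering (grape drawn first) has probability 8/12 × 4/11 × 3/10 × 2/9 = 192/11880 = 8/495.
There are C(4,1) = 4 such orderings, each equally likely, so P = 4 × 8/495 = 32/495.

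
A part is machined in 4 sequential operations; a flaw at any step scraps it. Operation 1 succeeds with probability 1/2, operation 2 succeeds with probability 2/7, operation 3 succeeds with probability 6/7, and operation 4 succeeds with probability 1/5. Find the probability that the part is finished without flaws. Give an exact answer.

The events are sequential, so multiply the conditional probabilities:
P = 1/2 × 2/7 × 6/7 × 1/5 = 12/490 = 6/245.

6/245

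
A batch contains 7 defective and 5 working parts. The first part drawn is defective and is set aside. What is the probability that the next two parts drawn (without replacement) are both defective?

After the first draw, 6 of the remaining 11 parts are defective.
P = 6/11 × 5/10 = 30/110 = 3/11.

3/11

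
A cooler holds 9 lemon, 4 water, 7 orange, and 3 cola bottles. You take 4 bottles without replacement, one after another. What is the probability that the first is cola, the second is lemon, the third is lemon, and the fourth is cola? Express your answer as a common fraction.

18/8855

Each draw changes the counts, so multiply the conditional probabilities along the sequence:
P = 3/23 × 9/22 × 8/21 × 2/20 = 432/212520 = 18/8855.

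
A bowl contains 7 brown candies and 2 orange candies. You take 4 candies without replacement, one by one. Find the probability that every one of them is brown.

5/18

P = 7/9 × 6/8 × 5/7 × 4/6 = 840/3024 = 5/18.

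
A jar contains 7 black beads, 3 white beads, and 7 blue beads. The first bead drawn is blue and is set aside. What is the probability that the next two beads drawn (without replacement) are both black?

With the first bead removed, 7 black remain out of 16.
P = 7/16 × 6/15 = 42/240 = 7/40.

7/40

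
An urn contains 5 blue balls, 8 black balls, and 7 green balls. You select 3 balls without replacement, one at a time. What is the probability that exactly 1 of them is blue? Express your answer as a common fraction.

35/76

One ordering (blue drawn first) has probability 5/20 × 15/19 × 14/18 = 1050/6840 = 35/228.
There are C(3,1) = 3 such orderings, each equally likely, so P = 3 × 35/228 = 35/76.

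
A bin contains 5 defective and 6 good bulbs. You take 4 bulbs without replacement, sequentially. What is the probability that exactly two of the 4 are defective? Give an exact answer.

5/11

One ordering (defective drawn first) has probability 5/11 × 4/10 × 6/9 × 5/8 = 600/7920 = 5/66.
There are C(4,2) = 6 such orderings, each equally likely, so P = 6 × 5/66 = 5/11.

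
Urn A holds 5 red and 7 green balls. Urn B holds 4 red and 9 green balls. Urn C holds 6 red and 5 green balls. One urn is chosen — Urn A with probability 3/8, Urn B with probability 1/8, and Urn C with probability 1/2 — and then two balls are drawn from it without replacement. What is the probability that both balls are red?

29/143

From Urn A: P(both red) = (5/12)(4/11) = 5/33.
From Urn B: P(both red) = (4/13)(3/12) = 1/13.
From Urn C: P(both red) = (6/11)(5/10) = 3/11.
Total probability = (3/8)(5/33) + (1/8)(1/13) + (1/2)(3/11) = 29/143.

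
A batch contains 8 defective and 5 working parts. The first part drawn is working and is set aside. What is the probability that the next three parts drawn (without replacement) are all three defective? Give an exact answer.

With the first part removed, 8 defective remain out of 12.
P = 8/12 × 7/11 × 6/10 = 336/1320 = 14/55.

14/55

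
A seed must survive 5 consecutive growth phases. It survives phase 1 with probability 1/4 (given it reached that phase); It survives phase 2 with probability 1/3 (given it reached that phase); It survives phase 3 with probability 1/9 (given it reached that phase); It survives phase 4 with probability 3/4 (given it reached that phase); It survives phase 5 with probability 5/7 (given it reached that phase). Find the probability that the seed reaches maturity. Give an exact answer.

The events are sequential, so multiply the conditional probabilities:
P = 1/4 × 1/3 × 1/9 × 3/4 × 5/7 = 15/3024 = 5/1008.

5/1008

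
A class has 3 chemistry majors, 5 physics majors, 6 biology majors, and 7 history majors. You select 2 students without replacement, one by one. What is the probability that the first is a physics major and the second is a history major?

Chain rule:
P = 5/21 × 7/20 = 35/420 = 1/12.

1/12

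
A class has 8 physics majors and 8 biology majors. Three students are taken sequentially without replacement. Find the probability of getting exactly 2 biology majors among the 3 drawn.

One ordering (biology majors drawn first) has probability 8/16 × 7/15 × 8/14 = 448/3360 = 2/15.
There are C(3,2) = 3 such orderings, each equally likely, so P = 3 × 2/15 = 2/5.

2/5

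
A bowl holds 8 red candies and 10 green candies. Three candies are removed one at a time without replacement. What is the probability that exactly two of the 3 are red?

35/102

One ordering (red drawn first) has probability 8/18 × 7/17 × 10/16 = 560/4896 = 35/306.
There are C(3,2) = 3 such orderings, each equally likely, so P = 3 × 35/306 = 35/102.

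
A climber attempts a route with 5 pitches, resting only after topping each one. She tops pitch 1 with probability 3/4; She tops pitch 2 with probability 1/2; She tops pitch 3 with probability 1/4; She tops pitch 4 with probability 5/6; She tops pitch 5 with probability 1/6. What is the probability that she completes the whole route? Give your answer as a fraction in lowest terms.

5/384

Each stage is reached only if all earlier stages succeed, so
P = 3/4 × 1/2 × 1/4 × 5/6 × 1/6 = 15/1152 = 5/384.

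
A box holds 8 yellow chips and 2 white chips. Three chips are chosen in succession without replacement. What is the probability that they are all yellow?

7/15

P(all yellow) = 8/10 × 7/9 × 6/8 = 336/720 = 7/15.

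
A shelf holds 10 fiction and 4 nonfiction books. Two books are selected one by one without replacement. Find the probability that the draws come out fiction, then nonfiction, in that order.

20/91

Multiply the probability of each draw given the previous ones:
P = 10/14 × 4/13 = 40/182 = 20/91.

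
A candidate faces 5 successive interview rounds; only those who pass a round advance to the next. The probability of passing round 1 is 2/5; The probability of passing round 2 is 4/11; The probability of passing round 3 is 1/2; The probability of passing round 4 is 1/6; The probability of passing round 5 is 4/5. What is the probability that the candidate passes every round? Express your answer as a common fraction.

8/825

The events are sequential, so multiply the conditional probabilities:
P = 2/5 × 4/11 × 1/2 × 1/6 × 4/5 = 32/3300 = 8/825.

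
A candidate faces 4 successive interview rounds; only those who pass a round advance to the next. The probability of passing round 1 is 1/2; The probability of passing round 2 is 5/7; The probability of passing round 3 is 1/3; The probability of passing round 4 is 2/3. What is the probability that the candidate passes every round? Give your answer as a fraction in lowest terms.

5/63

The events are sequential, so multiply the conditional probabilities:
P = 1/2 × 5/7 × 1/3 × 2/3 = 10/126 = 5/63.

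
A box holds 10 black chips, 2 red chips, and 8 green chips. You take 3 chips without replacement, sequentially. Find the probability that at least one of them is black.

P(no black) = 10/20 × 9/19 × 8/18 = 720/6840 = 2/19.
P(at least one) = 1 − 2/19 = 17/19.

17/19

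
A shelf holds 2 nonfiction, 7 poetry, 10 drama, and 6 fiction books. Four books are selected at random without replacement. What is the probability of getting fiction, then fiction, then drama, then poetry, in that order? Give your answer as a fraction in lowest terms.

7/1012

Multiply the probability of each draw given the previous ones:
P = 6/25 × 5/24 × 10/23 × 7/22 = 2100/303600 = 7/1012.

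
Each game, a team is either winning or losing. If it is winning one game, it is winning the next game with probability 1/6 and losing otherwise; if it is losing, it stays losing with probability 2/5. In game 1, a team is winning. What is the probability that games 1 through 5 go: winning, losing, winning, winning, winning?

Game 1 is given. For each transition, use the conditional probability from the current state:
P(losing | winning) = 5/6; P(winning | losing) = 3/5; P(winning | winning) = 1/6; P(winning | winning) = 1/6.
P = 5/6 × 3/5 × 1/6 × 1/6 = 15/1080 = 1/72.

1/72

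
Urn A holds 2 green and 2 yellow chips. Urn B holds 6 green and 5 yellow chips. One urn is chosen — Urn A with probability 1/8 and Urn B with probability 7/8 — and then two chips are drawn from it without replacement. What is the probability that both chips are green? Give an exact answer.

From Urn A: P(both green) = (2/4)(1/3) = 1/6.
From Urn B: P(both green) = (6/11)(5/10) = 3/11.
Total probability = (1/8)(1/6) + (7/8)(3/11) = 137/528.

137/528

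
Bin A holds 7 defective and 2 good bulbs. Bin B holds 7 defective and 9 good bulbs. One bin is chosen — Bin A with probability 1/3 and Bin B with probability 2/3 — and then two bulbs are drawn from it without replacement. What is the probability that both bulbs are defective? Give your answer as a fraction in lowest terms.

From Bin A: P(both defective) = (7/9)(6/8) = 7/12.
From Bin B: P(both defective) = (7/16)(6/15) = 7/40.
Total probability = (1/3)(7/12) + (2/3)(7/40) = 14/45.

14/45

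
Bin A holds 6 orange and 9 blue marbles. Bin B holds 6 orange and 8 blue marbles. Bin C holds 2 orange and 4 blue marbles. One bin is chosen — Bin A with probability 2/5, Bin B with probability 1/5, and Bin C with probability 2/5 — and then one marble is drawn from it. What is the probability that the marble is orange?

199/525

From Bin A: P(orange) = 6/15.
From Bin B: P(orange) = 6/14.
From Bin C: P(orange) = 2/6.
Total probability = (2/5)(6/15) + (1/5)(6/14) + (2/5)(2/6) = 199/525.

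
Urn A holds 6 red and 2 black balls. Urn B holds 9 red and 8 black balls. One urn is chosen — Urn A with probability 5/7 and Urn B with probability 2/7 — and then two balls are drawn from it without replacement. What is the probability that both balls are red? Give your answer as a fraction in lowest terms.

From Urn A: P(both red) = (6/8)(5/7) = 15/28.
From Urn B: P(both red) = (9/17)(8/16) = 9/34.
Total probability = (5/7)(15/28) + (2/7)(9/34) = 1527/3332.

1527/3332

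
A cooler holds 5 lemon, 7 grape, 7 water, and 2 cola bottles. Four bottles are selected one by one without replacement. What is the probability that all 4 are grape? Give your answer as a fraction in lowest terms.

1/171

P(every draw is grape) = 7/21 × 6/20 × 5/19 × 4/18 = 840/143640 = 1/171.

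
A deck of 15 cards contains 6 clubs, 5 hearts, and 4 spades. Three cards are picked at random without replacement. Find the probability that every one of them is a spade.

4/455

P(every draw is a spade) = 4/15 × 3/14 × 2/13 = 24/2730 = 4/455.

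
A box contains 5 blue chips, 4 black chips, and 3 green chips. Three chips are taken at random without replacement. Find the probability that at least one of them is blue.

P(no blue) = 7/12 × 6/11 × 5/10 = 210/1320 = 7/44.
P(at least one) = 1 − 7/44 = 37/44.

37/44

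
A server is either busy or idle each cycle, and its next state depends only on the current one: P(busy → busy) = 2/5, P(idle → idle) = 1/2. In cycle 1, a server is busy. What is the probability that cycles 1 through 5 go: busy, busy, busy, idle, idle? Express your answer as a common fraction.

Cycle 1 is given. For each transition, use the conditional probability from the current state:
P(busy | busy) = 2/5; P(busy | busy) = 2/5; P(idle | busy) = 3/5; P(idle | idle) = 1/2.
P = 2/5 × 2/5 × 3/5 × 1/2 = 12/250 = 6/125.

6/125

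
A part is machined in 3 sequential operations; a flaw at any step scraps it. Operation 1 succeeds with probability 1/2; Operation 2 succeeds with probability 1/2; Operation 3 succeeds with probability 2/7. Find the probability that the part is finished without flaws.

1/14

Multiplying along the chain,
P = 1/2 × 1/2 × 2/7 = 2/28 = 1/14.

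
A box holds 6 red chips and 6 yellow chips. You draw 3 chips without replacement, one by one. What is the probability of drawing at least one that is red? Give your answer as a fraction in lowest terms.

P(no red) = 6/12 × 5/11 × 4/10 = 120/1320 = 1/11.
P(at least one) = 1 − 1/11 = 10/11.

10/11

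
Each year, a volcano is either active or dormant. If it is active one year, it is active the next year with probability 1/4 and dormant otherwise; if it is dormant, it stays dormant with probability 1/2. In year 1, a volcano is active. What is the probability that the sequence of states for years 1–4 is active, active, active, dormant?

Year 1 is given. For each transition, use the conditional probability from the current state:
P(active | active) = 1/4; P(active | active) = 1/4; P(dormant | active) = 3/4.
P = 1/4 × 1/4 × 3/4 = 3/64.

3/64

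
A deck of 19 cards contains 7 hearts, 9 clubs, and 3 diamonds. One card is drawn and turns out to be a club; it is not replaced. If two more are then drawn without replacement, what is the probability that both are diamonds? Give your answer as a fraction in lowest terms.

1/51

After the first draw, 3 of the remaining 18 cards are diamonds.
P = 3/18 × 2/17 = 6/306 = 1/51.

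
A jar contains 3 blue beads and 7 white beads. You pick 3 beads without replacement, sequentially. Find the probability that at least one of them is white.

P(no white) = 3/10 × 2/9 × 1/8 = 6/720 = 1/120.
P(at least one) = 1 − 1/120 = 119/120.

119/120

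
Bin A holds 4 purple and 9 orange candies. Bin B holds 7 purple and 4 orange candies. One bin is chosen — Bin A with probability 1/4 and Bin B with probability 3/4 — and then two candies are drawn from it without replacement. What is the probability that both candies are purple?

437/1430

From Bin A: P(both purple) = (4/13)(3/12) = 1/13.
From Bin B: P(both purple) = (7/11)(6/10) = 21/55.
Total probability = (1/4)(1/13) + (3/4)(21/55) = 437/1430.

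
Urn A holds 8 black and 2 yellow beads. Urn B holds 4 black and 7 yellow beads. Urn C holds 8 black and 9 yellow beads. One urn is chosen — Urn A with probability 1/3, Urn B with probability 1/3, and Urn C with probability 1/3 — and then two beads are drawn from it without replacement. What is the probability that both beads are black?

From Urn A: P(both black) = (8/10)(7/9) = 28/45.
From Urn B: P(both black) = (4/11)(3/10) = 6/55.
From Urn C: P(both black) = (8/17)(7/16) = 7/34.
Total probability = (1/3)(28/45) + (1/3)(6/55) + (1/3)(7/34) = 15773/50490.

15773/50490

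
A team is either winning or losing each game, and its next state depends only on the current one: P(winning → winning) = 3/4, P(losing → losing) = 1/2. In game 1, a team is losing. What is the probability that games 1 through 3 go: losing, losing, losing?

1/4

Game 1 is given. For each transition, use the conditional probability from the current state:
P(losing | losing) = 1/2; P(losing | losing) = 1/2.
P = 1/2 × 1/2 = 1/4.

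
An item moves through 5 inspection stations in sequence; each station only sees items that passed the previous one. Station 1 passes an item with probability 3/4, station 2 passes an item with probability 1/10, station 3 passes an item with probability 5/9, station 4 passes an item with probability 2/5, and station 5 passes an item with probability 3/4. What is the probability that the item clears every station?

Multiplying along the chain,
P = 3/4 × 1/10 × 5/9 × 2/5 × 3/4 = 90/7200 = 1/80.

1/80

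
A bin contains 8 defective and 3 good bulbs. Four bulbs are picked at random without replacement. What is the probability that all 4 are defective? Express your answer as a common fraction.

7/33

P(every draw is defective) = 8/11 × 7/10 × 6/9 × 5/8 = 1680/7920 = 7/33.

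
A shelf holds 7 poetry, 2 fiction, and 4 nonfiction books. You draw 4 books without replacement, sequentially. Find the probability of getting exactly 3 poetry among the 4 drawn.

One ordering (poetry drawn first) has probability 7/13 × 6/12 × 5/11 × 6/10 = 1260/17160 = 21/286.
There are C(4,3) = 4 such orderings, each equally likely, so P = 4 × 21/286 = 42/143.

42/143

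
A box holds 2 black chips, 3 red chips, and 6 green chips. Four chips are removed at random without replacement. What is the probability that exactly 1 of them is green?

One ordering (green drawn first) has probability 6/11 × 5/10 × 4/9 × 3/8 = 360/7920 = 1/22.
There are C(4,1) = 4 such orderings, each equally likely, so P = 4 × 1/22 = 2/11.

2/11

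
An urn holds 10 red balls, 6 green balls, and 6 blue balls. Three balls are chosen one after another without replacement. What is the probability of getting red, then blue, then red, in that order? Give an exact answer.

9/154

Each draw changes the counts, so multiply the conditional probabilities along the sequence:
P = 10/22 × 6/21 × 9/20 = 540/9240 = 9/154.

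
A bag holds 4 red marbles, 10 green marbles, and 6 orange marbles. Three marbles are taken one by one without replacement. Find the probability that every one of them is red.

P(all red) = 4/20 × 3/19 × 2/18 = 24/6840 = 1/285.

1/285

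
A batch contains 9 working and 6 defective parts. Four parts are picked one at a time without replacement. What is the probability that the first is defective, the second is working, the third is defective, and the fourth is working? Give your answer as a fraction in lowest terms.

Multiply the probability of each draw given the previous ones:
P = 6/15 × 9/14 × 5/13 × 8/12 = 2160/32760 = 6/91.

6/91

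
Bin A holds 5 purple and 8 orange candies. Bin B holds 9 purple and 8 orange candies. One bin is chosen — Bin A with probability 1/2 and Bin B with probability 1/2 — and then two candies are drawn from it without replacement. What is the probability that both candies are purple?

From Bin A: P(both purple) = (5/13)(4/12) = 5/39.
From Bin B: P(both purple) = (9/17)(8/16) = 9/34.
Total probability = (1/2)(5/39) + (1/2)(9/34) = 521/2652.

521/2652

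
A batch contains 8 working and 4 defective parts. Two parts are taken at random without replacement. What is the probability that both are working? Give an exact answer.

P = 8/12 × 7/11 = 56/132 = 14/33.

14/33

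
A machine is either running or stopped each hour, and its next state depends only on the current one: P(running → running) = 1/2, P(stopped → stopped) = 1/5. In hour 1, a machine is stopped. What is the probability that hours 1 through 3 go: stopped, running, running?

2/5

Hour 1 is given. For each transition, use the conditional probability from the current state:
P(running | stopped) = 4/5; P(running | running) = 1/2.
P = 4/5 × 1/2 = 4/10 = 2/5.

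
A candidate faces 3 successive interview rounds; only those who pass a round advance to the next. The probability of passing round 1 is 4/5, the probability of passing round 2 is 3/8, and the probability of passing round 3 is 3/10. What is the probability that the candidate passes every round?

Each stage is reached only if all earlier stages succeed, so
P = 4/5 × 3/8 × 3/10 = 36/400 = 9/100.

9/100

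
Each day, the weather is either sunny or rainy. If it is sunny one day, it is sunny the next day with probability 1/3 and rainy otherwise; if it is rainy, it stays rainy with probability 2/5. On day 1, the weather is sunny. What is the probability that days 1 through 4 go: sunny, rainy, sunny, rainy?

4/15

Day 1 is given. For each transition, use the conditional probability from the current state:
P(rainy | sunny) = 2/3; P(sunny | rainy) = 3/5; P(rainy | sunny) = 2/3.
P = 2/3 × 3/5 × 2/3 = 12/45 = 4/15.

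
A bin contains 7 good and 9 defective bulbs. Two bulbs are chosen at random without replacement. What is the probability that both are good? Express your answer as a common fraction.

P = 7/16 × 6/15 = 42/240 = 7/40.

7/40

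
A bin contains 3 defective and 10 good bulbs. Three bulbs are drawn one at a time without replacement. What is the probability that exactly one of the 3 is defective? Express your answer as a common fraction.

One ordering (defective drawn first) has probability 3/13 × 10/12 × 9/11 = 270/1716 = 45/286.
There are C(3,1) = 3 such orderings, each equally likely, so P = 3 × 45/286 = 135/286.

135/286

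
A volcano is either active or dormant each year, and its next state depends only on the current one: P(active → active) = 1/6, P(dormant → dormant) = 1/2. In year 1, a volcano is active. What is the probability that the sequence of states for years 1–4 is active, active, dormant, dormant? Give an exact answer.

Year 1 is given. For each transition, use the conditional probability from the current state:
P(active | active) = 1/6; P(dormant | active) = 5/6; P(dormant | dormant) = 1/2.
P = 1/6 × 5/6 × 1/2 = 5/72.

5/72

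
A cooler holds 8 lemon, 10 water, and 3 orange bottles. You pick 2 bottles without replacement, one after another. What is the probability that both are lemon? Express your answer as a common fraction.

P(all lemon) = 8/21 × 7/20 = 56/420 = 2/15.

2/15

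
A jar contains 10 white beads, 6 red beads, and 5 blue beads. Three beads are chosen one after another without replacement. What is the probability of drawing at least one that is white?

233/266

P(no white) = 11/21 × 10/20 × 9/19 = 990/7980 = 33/266.
P(at least one) = 1 − 33/266 = 233/266.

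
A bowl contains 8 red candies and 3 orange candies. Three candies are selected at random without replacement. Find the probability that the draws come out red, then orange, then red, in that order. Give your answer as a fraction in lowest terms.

Each draw changes the counts, so multiply the conditional probabilities along the sequence:
P = 8/11 × 3/10 × 7/9 = 168/990 = 28/165.

28/165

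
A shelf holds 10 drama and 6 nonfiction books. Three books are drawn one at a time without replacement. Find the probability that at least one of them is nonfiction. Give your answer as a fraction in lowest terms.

11/14

P(no nonfiction) = 10/16 × 9/15 × 8/14 = 720/3360 = 3/14.
P(at least one) = 1 − 3/14 = 11/14.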